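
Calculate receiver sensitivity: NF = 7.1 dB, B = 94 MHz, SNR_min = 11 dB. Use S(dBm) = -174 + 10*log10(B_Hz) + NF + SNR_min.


10*log10(94000000.0) = 79.73
S = -174 + 79.73 + 7.1 + 11 = -76.2 dBm

-76.2 dBm


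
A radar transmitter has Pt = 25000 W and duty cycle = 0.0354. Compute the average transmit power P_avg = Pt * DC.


P_avg = 25000 * 0.0354 = 885.0 W

885.0 W


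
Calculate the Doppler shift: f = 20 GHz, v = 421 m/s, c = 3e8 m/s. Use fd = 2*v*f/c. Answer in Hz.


fd = 2 * 421 * 20000000000.0 / 3e8 = 56133.3 Hz

56133.3 Hz


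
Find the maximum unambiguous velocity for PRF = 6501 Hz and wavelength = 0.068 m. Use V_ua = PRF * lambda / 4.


V_ua = 6501 * 0.068 / 4 = 110.5 m/s

110.5 m/s


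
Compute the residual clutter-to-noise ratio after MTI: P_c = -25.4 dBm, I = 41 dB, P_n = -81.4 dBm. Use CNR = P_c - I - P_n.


CNR = -25.4 - 41 - (-81.4) = 15.0 dB

15.0 dB


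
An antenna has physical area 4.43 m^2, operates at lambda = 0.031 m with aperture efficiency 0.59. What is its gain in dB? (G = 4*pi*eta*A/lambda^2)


G_linear = 4*pi*0.59*4.43/0.031^2 = 34177.65
G_dB = 10*log10(34177.65) = 45.3 dB

45.3 dB


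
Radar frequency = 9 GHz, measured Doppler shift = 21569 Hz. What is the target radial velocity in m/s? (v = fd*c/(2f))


v = 21569 * 3e8 / (2 * 9000000000.0) = 359.5 m/s

359.5 m/s


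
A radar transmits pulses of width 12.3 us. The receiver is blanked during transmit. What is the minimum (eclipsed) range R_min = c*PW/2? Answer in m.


R_min = 3e8 * 12.3e-6 / 2 = 1845.0 m

1845.0 m


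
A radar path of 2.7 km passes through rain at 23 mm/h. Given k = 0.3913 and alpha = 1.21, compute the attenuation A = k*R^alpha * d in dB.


gamma = 0.3913 * 23^1.21 = 17.386034 dB/km
A = 17.386034 * 2.7 = 46.94 dB

46.94 dB


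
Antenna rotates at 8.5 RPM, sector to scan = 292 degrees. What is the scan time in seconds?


t = 292 / (8.5 * 360) * 60 = 5.73 s

5.73 s


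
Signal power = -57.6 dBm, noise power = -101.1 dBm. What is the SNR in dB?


SNR = -57.6 - (-101.1) = 43.5 dB

43.5 dB


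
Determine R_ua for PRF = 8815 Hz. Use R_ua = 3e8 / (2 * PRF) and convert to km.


R_ua = 3e8 / (2 * 8815) = 17016.4 m = 17.0 km

17.0 km


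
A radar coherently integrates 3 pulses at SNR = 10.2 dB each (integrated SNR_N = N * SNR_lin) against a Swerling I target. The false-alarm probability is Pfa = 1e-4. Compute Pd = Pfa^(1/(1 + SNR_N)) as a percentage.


SNR_lin = 10^(10.2/10) = 10.47129
SNR_N = 3 * 10.47129 = 31.41387
1/(1 + SNR_N) = 1/32.41387 = 0.030851
Pd = (1e-4)^0.030851 = 0.75266
Pd = 75.3%

75.3%


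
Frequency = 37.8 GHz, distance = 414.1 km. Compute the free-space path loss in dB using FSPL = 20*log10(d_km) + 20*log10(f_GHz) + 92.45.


20*log10(414.1) = 52.34
20*log10(37.8) = 31.55
FSPL = 176.3 dB

176.3 dB


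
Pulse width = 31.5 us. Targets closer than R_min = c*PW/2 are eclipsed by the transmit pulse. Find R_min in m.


R_min = 3e8 * 31.5e-6 / 2 = 4725.0 m

4725.0 m


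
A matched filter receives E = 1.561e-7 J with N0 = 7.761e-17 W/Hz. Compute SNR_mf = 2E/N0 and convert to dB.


SNR_lin = 2 * 1.561e-7 / 7.761e-17 = 4.023e9
SNR_dB = 10*log10(4.023e9) = 96.0 dB

96.0 dB


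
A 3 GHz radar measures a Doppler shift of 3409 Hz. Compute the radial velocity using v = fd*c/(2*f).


v = 3409 * 3e8 / (2 * 3000000000.0) = 170.5 m/s

170.5 m/s


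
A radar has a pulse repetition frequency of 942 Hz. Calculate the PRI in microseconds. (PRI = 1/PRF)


PRI = 1/942 = 0.0010615711 s = 1061.6 us

1061.6 us


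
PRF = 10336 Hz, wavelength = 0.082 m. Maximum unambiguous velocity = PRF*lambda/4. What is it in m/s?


V_ua = 10336 * 0.082 / 4 = 211.9 m/s

211.9 m/s


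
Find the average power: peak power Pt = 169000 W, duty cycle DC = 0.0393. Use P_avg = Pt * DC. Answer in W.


P_avg = 169000 * 0.0393 = 6641.7 W

6641.7 W


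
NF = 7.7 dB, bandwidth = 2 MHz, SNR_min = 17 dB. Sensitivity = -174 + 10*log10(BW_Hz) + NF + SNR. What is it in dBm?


10*log10(2000000.0) = 63.01
S = -174 + 63.01 + 7.7 + 17 = -86.3 dBm

-86.3 dBm


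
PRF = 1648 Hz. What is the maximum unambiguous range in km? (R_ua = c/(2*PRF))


R_ua = 3e8 / (2 * 1648) = 91019.4 m = 91.0 km

91.0 km


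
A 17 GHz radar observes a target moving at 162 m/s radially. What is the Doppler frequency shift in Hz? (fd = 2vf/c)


fd = 2 * 162 * 17000000000.0 / 3e8 = 18360.0 Hz

18360.0 Hz


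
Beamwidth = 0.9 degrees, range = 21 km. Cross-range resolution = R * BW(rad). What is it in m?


BW_rad = 0.015707963
CR = 21000 * 0.015707963 = 329.9 m

329.9 m


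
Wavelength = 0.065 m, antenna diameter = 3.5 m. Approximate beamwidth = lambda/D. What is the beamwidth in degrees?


BW_rad = 0.065 / 3.5 = 0.018571
BW_deg = 1.06 degrees

1.06 degrees


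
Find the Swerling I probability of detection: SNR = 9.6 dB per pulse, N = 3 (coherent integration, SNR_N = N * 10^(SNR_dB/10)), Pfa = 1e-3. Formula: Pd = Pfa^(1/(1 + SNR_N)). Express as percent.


SNR_lin = 10^(9.6/10) = 9.12011
SNR_N = 3 * 9.12011 = 27.36033
1/(1 + SNR_N) = 1/28.36033 = 0.0352605
Pd = (1e-3)^0.0352605 = 0.78382
Pd = 78.4%

78.4%


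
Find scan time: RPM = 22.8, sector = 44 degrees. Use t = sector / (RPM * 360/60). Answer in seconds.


t = 44 / (22.8 * 360) * 60 = 0.32 s

0.32 s


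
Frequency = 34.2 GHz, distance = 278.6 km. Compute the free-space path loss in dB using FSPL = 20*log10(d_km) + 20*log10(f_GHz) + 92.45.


20*log10(278.6) = 48.9
20*log10(34.2) = 30.68
FSPL = 172.0 dB

172.0 dB


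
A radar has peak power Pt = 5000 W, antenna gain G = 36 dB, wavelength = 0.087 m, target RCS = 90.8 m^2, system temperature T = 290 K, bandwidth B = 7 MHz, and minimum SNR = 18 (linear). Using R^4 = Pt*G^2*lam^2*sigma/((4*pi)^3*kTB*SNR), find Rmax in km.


G_lin = 10^(36/10) = 3981.071706
R^4 = 5000 * 3981.071706^2 * 0.087^2 * 90.8 / ((4*pi)^3 * 1.38e-23 * 290 * 7000000.0 * 18)
R^4 = 5.44273e19 m^4
R_max = (5.44273e19)^(1/4) = 85892.3 m = 85.9 km

85.9 km


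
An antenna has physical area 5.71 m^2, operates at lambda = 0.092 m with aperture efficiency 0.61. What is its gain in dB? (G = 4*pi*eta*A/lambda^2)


G_linear = 4*pi*0.61*5.71/0.092^2 = 5171.3
G_dB = 10*log10(5171.3) = 37.1 dB

37.1 dB


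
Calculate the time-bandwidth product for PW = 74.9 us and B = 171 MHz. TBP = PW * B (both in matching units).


TBP = 74.9 * 171 = 12807.9

12807.9


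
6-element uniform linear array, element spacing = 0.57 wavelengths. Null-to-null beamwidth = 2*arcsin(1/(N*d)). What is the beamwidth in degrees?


1/(N*d) = 1/(6*0.57) = 0.292398
BW = 2*arcsin(0.292398) = 34.0 degrees

34.0 degrees


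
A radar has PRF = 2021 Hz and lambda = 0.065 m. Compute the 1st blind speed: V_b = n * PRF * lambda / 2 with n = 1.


V_blind = 1 * 2021 * 0.065 / 2 = 65.7 m/s

65.7 m/s


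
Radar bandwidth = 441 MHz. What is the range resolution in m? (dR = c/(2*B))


dR = 3e8 / (2 * 441000000.0) = 0.34 m

0.34 m


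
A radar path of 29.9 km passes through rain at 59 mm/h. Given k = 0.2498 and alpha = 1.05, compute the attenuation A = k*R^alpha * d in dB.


gamma = 0.2498 * 59^1.05 = 18.071202 dB/km
A = 18.071202 * 29.9 = 540.33 dB

540.33 dB


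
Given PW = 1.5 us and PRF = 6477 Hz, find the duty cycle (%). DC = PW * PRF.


DC = 1.5e-6 * 6477 * 100 = 0.97%

0.97%


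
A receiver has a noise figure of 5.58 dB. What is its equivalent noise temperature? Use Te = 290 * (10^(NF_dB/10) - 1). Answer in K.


NF_lin = 10^(5.58/10) = 3.614099
Te = 290 * (3.614099 - 1) = 758.1 K

758.1 K


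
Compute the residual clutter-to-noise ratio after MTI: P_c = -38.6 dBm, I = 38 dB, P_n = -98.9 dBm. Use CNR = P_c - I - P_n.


CNR = -38.6 - 38 - (-98.9) = 22.3 dB

22.3 dB


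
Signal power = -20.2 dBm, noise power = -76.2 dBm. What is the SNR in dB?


SNR = -20.2 - (-76.2) = 56.0 dB

56.0 dB


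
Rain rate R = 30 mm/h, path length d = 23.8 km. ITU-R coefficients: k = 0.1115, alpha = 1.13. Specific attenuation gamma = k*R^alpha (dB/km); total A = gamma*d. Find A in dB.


gamma = 0.1115 * 30^1.13 = 5.205014 dB/km
A = 5.205014 * 23.8 = 123.88 dB

123.88 dB


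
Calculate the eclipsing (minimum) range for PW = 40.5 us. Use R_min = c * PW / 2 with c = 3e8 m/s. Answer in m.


R_min = 3e8 * 40.5e-6 / 2 = 6075.0 m

6075.0 m


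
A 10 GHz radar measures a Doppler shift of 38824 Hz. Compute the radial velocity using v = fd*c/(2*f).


v = 38824 * 3e8 / (2 * 10000000000.0) = 582.4 m/s

582.4 m/s


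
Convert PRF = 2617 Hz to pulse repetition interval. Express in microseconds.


PRI = 1/2617 = 0.0003821169 s = 382.1 us

382.1 us


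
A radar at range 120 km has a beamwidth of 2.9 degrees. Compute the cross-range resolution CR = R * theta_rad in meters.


BW_rad = 0.050614548
CR = 120000 * 0.050614548 = 6073.7 m

6073.7 m


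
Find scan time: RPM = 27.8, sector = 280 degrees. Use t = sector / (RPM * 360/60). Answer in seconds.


t = 280 / (27.8 * 360) * 60 = 1.68 s

1.68 s


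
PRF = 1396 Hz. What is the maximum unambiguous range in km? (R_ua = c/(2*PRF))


R_ua = 3e8 / (2 * 1396) = 107449.9 m = 107.4 km

107.4 km


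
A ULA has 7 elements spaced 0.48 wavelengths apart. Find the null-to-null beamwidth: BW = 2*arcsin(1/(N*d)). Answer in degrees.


1/(N*d) = 1/(7*0.48) = 0.297619
BW = 2*arcsin(0.297619) = 34.6 degrees

34.6 degrees


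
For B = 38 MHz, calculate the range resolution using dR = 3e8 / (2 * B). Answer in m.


dR = 3e8 / (2 * 38000000.0) = 3.95 m

3.95 m


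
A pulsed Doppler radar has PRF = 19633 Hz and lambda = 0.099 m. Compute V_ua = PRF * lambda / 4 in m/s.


V_ua = 19633 * 0.099 / 4 = 485.9 m/s

485.9 m/s


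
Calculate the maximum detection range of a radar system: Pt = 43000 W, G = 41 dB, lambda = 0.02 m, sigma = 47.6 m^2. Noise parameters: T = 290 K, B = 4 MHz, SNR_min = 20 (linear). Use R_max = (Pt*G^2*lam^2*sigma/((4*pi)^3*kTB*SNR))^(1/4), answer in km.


G_lin = 10^(41/10) = 12589.254118
R^4 = 43000 * 12589.254118^2 * 0.02^2 * 47.6 / ((4*pi)^3 * 1.38e-23 * 290 * 4000000.0 * 20)
R^4 = 2.04239e20 m^4
R_max = (2.04239e20)^(1/4) = 119545.9 m = 119.5 km

119.5 km


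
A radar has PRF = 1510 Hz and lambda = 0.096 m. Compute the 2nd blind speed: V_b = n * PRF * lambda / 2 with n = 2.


V_blind = 2 * 1510 * 0.096 / 2 = 145.0 m/s

145.0 m/s


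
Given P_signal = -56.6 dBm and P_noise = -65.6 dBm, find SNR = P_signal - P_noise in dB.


SNR = -56.6 - (-65.6) = 9.0 dB

9.0 dB


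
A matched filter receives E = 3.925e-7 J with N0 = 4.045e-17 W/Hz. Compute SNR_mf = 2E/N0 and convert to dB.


SNR_lin = 2 * 3.925e-7 / 4.045e-17 = 1.941e10
SNR_dB = 10*log10(1.941e10) = 102.9 dB

102.9 dB


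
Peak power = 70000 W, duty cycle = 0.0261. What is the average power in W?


P_avg = 70000 * 0.0261 = 1827.0 W

1827.0 W


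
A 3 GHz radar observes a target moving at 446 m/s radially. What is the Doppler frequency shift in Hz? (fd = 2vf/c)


fd = 2 * 446 * 3000000000.0 / 3e8 = 8920.0 Hz

8920.0 Hz


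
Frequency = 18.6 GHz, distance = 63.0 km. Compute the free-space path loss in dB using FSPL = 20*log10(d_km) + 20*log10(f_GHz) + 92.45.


20*log10(63.0) = 35.99
20*log10(18.6) = 25.39
FSPL = 153.8 dB

153.8 dB


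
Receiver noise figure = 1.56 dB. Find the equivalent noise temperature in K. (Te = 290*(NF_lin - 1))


NF_lin = 10^(1.56/10) = 1.432188
Te = 290 * (1.432188 - 1) = 125.3 K

125.3 K


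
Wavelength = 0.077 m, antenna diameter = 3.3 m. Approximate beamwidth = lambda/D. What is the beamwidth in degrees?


BW_rad = 0.077 / 3.3 = 0.023333
BW_deg = 1.34 degrees

1.34 degrees


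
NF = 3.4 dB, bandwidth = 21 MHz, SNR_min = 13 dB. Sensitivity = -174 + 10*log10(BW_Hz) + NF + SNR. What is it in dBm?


10*log10(21000000.0) = 73.22
S = -174 + 73.22 + 3.4 + 13 = -84.4 dBm

-84.4 dBm


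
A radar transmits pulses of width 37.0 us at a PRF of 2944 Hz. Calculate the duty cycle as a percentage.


DC = 37.0e-6 * 2944 * 100 = 10.89%

10.89%


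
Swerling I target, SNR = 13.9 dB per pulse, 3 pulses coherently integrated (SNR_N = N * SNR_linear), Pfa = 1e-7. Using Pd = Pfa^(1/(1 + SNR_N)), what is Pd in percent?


SNR_lin = 10^(13.9/10) = 24.54709
SNR_N = 3 * 24.54709 = 73.64127
1/(1 + SNR_N) = 1/74.64127 = 0.0133974
Pd = (1e-7)^0.0133974 = 0.80578
Pd = 80.6%

80.6%


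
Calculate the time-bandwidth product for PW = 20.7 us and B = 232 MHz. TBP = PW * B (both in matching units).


TBP = 20.7 * 232 = 4802.4

4802.4


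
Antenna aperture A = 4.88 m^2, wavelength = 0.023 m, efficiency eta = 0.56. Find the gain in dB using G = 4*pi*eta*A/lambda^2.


G_linear = 4*pi*0.56*4.88/0.023^2 = 64917.54
G_dB = 10*log10(64917.54) = 48.1 dB

48.1 dB


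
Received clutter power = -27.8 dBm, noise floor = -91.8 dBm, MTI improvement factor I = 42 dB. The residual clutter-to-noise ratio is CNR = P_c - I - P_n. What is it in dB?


CNR = -27.8 - 42 - (-91.8) = 22.0 dB

22.0 dB


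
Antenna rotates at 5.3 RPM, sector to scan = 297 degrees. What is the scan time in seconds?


t = 297 / (5.3 * 360) * 60 = 9.34 s

9.34 s


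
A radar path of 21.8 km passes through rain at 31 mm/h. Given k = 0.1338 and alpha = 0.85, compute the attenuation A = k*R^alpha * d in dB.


gamma = 0.1338 * 31^0.85 = 2.47807 dB/km
A = 2.47807 * 21.8 = 54.02 dB

54.02 dB


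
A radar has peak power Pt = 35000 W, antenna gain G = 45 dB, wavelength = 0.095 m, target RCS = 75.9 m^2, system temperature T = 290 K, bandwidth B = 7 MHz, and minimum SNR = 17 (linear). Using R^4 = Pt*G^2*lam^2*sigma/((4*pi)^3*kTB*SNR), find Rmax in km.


G_lin = 10^(45/10) = 31622.776602
R^4 = 35000 * 31622.776602^2 * 0.095^2 * 75.9 / ((4*pi)^3 * 1.38e-23 * 290 * 7000000.0 * 17)
R^4 = 2.5369e22 m^4
R_max = (2.5369e22)^(1/4) = 399094.6 m = 399.1 km

399.1 km


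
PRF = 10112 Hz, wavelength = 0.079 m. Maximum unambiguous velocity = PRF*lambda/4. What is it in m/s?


V_ua = 10112 * 0.079 / 4 = 199.7 m/s

199.7 m/s


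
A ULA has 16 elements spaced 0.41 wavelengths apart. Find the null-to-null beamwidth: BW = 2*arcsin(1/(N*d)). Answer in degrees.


1/(N*d) = 1/(16*0.41) = 0.152439
BW = 2*arcsin(0.152439) = 17.5 degrees

17.5 degrees


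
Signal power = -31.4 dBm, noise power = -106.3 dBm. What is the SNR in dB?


SNR = -31.4 - (-106.3) = 74.9 dB

74.9 dB


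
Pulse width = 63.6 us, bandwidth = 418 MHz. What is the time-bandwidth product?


TBP = 63.6 * 418 = 26584.8

26584.8


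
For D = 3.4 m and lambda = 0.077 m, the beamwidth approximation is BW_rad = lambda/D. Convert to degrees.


BW_rad = 0.077 / 3.4 = 0.022647
BW_deg = 1.3 degrees

1.3 degrees


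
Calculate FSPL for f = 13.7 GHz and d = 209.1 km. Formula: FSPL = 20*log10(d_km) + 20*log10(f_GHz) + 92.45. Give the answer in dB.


20*log10(209.1) = 46.41
20*log10(13.7) = 22.73
FSPL = 161.6 dB

161.6 dB


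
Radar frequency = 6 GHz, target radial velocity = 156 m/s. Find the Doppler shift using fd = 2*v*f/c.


fd = 2 * 156 * 6000000000.0 / 3e8 = 6240.0 Hz

6240.0 Hz


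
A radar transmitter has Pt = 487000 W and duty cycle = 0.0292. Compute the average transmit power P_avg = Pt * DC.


P_avg = 487000 * 0.0292 = 14220.4 W

14220.4 W


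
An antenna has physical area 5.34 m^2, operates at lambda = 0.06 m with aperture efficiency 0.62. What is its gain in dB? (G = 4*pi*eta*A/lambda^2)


G_linear = 4*pi*0.62*5.34/0.06^2 = 11556.87
G_dB = 10*log10(11556.87) = 40.6 dB

40.6 dB


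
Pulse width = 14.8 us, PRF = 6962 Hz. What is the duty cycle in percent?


DC = 14.8e-6 * 6962 * 100 = 10.3%

10.3%


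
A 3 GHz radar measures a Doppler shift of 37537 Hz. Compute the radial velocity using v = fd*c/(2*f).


v = 37537 * 3e8 / (2 * 3000000000.0) = 1876.9 m/s

1876.9 m/s


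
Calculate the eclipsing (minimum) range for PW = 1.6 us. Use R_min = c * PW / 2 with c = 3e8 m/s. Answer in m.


R_min = 3e8 * 1.6e-6 / 2 = 240.0 m

240.0 m


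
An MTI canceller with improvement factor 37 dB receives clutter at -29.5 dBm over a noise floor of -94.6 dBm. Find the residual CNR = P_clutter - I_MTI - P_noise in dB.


CNR = -29.5 - 37 - (-94.6) = 28.1 dB

28.1 dB


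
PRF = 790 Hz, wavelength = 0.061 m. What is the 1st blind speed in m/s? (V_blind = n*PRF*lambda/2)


V_blind = 1 * 790 * 0.061 / 2 = 24.1 m/s

24.1 m/s


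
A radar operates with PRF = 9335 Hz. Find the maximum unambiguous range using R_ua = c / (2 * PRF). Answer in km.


R_ua = 3e8 / (2 * 9335) = 16068.6 m = 16.1 km

16.1 km


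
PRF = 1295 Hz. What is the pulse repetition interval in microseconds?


PRI = 1/1295 = 0.0007722008 s = 772.2 us

772.2 us


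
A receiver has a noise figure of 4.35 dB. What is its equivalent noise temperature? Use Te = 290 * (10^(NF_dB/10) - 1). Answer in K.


NF_lin = 10^(4.35/10) = 2.722701
Te = 290 * (2.722701 - 1) = 499.6 K

499.6 K


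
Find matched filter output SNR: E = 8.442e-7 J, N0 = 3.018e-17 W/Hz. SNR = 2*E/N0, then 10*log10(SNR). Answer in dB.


SNR_lin = 2 * 8.442e-7 / 3.018e-17 = 5.594e10
SNR_dB = 10*log10(5.594e10) = 107.5 dB

107.5 dB


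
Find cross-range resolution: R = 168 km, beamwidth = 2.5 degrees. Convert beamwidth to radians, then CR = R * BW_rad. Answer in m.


BW_rad = 0.043633231
CR = 168000 * 0.043633231 = 7330.4 m

7330.4 m


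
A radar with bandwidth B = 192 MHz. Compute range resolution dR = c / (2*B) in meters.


dR = 3e8 / (2 * 192000000.0) = 0.78 m

0.78 m


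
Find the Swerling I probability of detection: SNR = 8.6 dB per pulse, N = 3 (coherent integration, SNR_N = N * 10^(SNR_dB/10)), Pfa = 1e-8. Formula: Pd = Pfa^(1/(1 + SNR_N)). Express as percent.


SNR_lin = 10^(8.6/10) = 7.24436
SNR_N = 3 * 7.24436 = 21.73308
1/(1 + SNR_N) = 1/22.73308 = 0.0439888
Pd = (1e-8)^0.0439888 = 0.44472
Pd = 44.5%

44.5%


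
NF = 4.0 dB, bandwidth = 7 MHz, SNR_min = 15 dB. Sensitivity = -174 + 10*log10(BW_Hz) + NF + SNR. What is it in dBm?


10*log10(7000000.0) = 68.45
S = -174 + 68.45 + 4.0 + 15 = -86.5 dBm

-86.5 dBm


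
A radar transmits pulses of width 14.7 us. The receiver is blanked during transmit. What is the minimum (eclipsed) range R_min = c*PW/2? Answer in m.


R_min = 3e8 * 14.7e-6 / 2 = 2205.0 m

2205.0 m


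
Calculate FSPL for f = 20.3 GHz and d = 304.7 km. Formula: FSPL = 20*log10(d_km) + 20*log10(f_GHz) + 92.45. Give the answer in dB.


20*log10(304.7) = 49.68
20*log10(20.3) = 26.15
FSPL = 168.3 dB

168.3 dB


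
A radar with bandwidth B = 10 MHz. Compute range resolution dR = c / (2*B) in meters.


dR = 3e8 / (2 * 10000000.0) = 15.0 m

15.0 m


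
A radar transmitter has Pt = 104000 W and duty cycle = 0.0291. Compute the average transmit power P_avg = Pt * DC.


P_avg = 104000 * 0.0291 = 3026.4 W

3026.4 W


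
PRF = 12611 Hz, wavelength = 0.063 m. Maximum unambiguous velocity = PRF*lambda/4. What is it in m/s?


V_ua = 12611 * 0.063 / 4 = 198.6 m/s

198.6 m/s


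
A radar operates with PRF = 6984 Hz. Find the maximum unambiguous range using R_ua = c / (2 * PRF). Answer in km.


R_ua = 3e8 / (2 * 6984) = 21477.7 m = 21.5 km

21.5 km


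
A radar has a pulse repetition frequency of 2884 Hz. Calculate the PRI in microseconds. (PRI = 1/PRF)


PRI = 1/2884 = 0.0003467406 s = 346.7 us

346.7 us


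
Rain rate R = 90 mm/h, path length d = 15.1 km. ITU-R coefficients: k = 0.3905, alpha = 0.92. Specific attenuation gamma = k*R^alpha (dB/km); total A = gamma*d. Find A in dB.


gamma = 0.3905 * 90^0.92 = 24.520208 dB/km
A = 24.520208 * 15.1 = 370.26 dB

370.26 dB


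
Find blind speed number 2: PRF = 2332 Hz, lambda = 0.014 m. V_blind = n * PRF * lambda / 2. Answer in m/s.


V_blind = 2 * 2332 * 0.014 / 2 = 32.6 m/s

32.6 m/s


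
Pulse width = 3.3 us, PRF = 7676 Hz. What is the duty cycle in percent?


DC = 3.3e-6 * 7676 * 100 = 2.53%

2.53%


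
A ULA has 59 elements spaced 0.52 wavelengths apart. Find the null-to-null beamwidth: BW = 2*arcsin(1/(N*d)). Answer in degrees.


1/(N*d) = 1/(59*0.52) = 0.032595
BW = 2*arcsin(0.032595) = 3.7 degrees

3.7 degrees


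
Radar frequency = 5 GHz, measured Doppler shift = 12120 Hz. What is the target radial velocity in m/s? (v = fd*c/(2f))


v = 12120 * 3e8 / (2 * 5000000000.0) = 363.6 m/s

363.6 m/s


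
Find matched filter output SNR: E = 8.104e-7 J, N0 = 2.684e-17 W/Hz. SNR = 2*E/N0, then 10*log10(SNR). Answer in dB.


SNR_lin = 2 * 8.104e-7 / 2.684e-17 = 6.039e10
SNR_dB = 10*log10(6.039e10) = 107.8 dB

107.8 dB


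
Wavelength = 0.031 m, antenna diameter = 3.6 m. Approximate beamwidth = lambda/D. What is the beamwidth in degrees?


BW_rad = 0.031 / 3.6 = 0.008611
BW_deg = 0.49 degrees

0.49 degrees


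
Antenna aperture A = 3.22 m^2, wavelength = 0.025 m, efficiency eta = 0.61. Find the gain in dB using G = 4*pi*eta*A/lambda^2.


G_linear = 4*pi*0.61*3.22/0.025^2 = 39492.58
G_dB = 10*log10(39492.58) = 46.0 dB

46.0 dB


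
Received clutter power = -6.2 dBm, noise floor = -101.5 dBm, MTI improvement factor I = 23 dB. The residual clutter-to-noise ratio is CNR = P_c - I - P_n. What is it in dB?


CNR = -6.2 - 23 - (-101.5) = 72.3 dB

72.3 dB


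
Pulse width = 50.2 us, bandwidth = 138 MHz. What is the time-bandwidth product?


TBP = 50.2 * 138 = 6927.6

6927.6


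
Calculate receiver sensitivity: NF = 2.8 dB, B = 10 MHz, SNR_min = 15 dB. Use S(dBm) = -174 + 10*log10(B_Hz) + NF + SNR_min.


10*log10(10000000.0) = 70.0
S = -174 + 70.0 + 2.8 + 15 = -86.2 dBm

-86.2 dBm


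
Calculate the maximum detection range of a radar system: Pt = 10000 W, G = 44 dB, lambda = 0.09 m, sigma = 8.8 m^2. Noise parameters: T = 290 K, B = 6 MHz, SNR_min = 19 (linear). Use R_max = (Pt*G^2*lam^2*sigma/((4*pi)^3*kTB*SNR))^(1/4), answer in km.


G_lin = 10^(44/10) = 25118.864315
R^4 = 10000 * 25118.864315^2 * 0.09^2 * 8.8 / ((4*pi)^3 * 1.38e-23 * 290 * 6000000.0 * 19)
R^4 = 4.96771e20 m^4
R_max = (4.96771e20)^(1/4) = 149292.9 m = 149.3 km

149.3 km


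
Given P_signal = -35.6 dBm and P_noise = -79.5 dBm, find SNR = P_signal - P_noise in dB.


SNR = -35.6 - (-79.5) = 43.9 dB

43.9 dB


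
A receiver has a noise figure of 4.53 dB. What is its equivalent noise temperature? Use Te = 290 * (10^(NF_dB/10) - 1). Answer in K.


NF_lin = 10^(4.53/10) = 2.837919
Te = 290 * (2.837919 - 1) = 533.0 K

533.0 K


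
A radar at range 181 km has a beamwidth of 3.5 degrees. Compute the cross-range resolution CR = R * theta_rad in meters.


BW_rad = 0.061086524
CR = 181000 * 0.061086524 = 11056.7 m

11056.7 m


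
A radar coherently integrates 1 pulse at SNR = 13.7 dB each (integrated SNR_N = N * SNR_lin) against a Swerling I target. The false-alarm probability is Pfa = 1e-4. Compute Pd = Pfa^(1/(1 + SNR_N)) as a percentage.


SNR_lin = 10^(13.7/10) = 23.44229
SNR_N = 1 * 23.44229 = 23.44229
1/(1 + SNR_N) = 1/24.44229 = 0.0409127
Pd = (1e-4)^0.0409127 = 0.68604
Pd = 68.6%

68.6%


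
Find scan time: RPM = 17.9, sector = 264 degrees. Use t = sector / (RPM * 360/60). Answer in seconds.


t = 264 / (17.9 * 360) * 60 = 2.46 s

2.46 s


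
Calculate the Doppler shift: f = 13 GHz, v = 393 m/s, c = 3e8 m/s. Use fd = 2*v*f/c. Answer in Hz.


fd = 2 * 393 * 13000000000.0 / 3e8 = 34060.0 Hz

34060.0 Hz


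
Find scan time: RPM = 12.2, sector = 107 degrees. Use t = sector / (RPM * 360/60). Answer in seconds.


t = 107 / (12.2 * 360) * 60 = 1.46 s

1.46 s


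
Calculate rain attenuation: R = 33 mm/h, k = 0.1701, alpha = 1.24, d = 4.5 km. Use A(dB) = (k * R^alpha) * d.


gamma = 0.1701 * 33^1.24 = 12.991569 dB/km
A = 12.991569 * 4.5 = 58.46 dB

58.46 dB


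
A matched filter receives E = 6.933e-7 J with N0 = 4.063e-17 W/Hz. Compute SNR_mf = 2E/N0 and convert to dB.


SNR_lin = 2 * 6.933e-7 / 4.063e-17 = 3.413e10
SNR_dB = 10*log10(3.413e10) = 105.3 dB

105.3 dB


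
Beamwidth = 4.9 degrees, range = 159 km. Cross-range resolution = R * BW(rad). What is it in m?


BW_rad = 0.085521133
CR = 159000 * 0.085521133 = 13597.9 m

13597.9 m


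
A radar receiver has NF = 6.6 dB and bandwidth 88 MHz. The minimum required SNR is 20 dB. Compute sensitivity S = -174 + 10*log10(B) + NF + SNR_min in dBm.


10*log10(88000000.0) = 79.44
S = -174 + 79.44 + 6.6 + 20 = -68.0 dBm

-68.0 dBm


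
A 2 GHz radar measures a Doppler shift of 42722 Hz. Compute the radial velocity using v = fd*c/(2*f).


v = 42722 * 3e8 / (2 * 2000000000.0) = 3204.2 m/s

3204.2 m/s


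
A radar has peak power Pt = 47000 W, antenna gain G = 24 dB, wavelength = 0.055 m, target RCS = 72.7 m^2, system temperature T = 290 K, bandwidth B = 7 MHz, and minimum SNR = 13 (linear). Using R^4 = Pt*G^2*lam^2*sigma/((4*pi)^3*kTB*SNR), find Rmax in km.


G_lin = 10^(24/10) = 251.188643
R^4 = 47000 * 251.188643^2 * 0.055^2 * 72.7 / ((4*pi)^3 * 1.38e-23 * 290 * 7000000.0 * 13)
R^4 = 9.02422e17 m^4
R_max = (9.02422e17)^(1/4) = 30821.4 m = 30.8 km

30.8 km


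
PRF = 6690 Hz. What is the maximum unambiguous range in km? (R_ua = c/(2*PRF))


R_ua = 3e8 / (2 * 6690) = 22421.5 m = 22.4 km

22.4 km


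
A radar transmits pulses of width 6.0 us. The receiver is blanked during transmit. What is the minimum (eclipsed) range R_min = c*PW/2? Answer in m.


R_min = 3e8 * 6.0e-6 / 2 = 900.0 m

900.0 m


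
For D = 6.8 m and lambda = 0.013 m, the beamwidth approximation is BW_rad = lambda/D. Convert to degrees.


BW_rad = 0.013 / 6.8 = 0.001912
BW_deg = 0.11 degrees

0.11 degrees


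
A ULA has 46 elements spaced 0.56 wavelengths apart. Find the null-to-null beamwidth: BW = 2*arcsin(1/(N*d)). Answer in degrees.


1/(N*d) = 1/(46*0.56) = 0.03882
BW = 2*arcsin(0.03882) = 4.4 degrees

4.4 degrees


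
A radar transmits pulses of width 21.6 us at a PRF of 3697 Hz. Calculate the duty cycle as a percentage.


DC = 21.6e-6 * 3697 * 100 = 7.99%

7.99%


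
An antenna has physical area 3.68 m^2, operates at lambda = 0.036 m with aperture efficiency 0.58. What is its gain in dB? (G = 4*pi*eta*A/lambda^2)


G_linear = 4*pi*0.58*3.68/0.036^2 = 20695.73
G_dB = 10*log10(20695.73) = 43.2 dB

43.2 dB


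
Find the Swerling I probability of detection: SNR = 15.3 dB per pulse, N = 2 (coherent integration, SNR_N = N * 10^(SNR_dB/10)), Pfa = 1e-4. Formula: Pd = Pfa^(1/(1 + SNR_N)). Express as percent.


SNR_lin = 10^(15.3/10) = 33.88442
SNR_N = 2 * 33.88442 = 67.76884
1/(1 + SNR_N) = 1/68.76884 = 0.0145415
Pd = (1e-4)^0.0145415 = 0.87465
Pd = 87.5%

87.5%


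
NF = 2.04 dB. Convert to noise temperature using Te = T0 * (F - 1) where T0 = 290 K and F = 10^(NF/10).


NF_lin = 10^(2.04/10) = 1.599558
Te = 290 * (1.599558 - 1) = 173.9 K

173.9 K


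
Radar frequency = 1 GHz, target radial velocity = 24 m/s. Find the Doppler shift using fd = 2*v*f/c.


fd = 2 * 24 * 1000000000.0 / 3e8 = 160.0 Hz

160.0 Hz


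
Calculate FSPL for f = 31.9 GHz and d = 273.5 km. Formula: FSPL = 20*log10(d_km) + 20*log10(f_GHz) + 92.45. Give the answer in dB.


20*log10(273.5) = 48.74
20*log10(31.9) = 30.08
FSPL = 171.3 dB

171.3 dB


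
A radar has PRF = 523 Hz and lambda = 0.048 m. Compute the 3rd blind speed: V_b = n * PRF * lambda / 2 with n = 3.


V_blind = 3 * 523 * 0.048 / 2 = 37.7 m/s

37.7 m/s


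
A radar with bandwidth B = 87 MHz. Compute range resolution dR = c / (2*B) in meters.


dR = 3e8 / (2 * 87000000.0) = 1.72 m

1.72 m


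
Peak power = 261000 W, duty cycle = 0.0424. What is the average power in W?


P_avg = 261000 * 0.0424 = 11066.4 W

11066.4 W


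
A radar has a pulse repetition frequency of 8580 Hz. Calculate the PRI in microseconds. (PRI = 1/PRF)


PRI = 1/8580 = 0.0001165501 s = 116.6 us

116.6 us


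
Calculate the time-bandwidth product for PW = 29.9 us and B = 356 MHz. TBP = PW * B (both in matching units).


TBP = 29.9 * 356 = 10644.4

10644.4


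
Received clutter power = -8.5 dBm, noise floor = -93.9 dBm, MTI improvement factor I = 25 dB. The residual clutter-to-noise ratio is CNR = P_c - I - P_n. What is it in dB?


CNR = -8.5 - 25 - (-93.9) = 60.4 dB

60.4 dB


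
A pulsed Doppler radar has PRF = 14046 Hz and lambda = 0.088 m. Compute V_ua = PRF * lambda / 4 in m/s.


V_ua = 14046 * 0.088 / 4 = 309.0 m/s

309.0 m/s


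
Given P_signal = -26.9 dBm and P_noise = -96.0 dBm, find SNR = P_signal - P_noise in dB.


SNR = -26.9 - (-96.0) = 69.1 dB

69.1 dB


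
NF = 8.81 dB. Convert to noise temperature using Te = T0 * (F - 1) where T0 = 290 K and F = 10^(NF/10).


NF_lin = 10^(8.81/10) = 7.603263
Te = 290 * (7.603263 - 1) = 1914.9 K

1914.9 K


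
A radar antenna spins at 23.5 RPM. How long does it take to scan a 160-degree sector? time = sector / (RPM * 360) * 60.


t = 160 / (23.5 * 360) * 60 = 1.13 s

1.13 s


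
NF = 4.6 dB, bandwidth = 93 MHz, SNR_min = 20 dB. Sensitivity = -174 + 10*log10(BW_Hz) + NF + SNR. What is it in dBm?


10*log10(93000000.0) = 79.68
S = -174 + 79.68 + 4.6 + 20 = -69.7 dBm

-69.7 dBm


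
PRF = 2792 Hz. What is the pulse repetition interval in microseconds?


PRI = 1/2792 = 0.0003581662 s = 358.2 us

358.2 us


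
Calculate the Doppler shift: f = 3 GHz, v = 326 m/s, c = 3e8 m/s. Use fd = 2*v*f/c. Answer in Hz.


fd = 2 * 326 * 3000000000.0 / 3e8 = 6520.0 Hz

6520.0 Hz


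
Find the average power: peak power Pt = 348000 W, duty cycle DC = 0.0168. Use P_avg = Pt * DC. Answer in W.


P_avg = 348000 * 0.0168 = 5846.4 W

5846.4 W


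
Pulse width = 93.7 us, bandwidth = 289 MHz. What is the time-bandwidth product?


TBP = 93.7 * 289 = 27079.3

27079.3


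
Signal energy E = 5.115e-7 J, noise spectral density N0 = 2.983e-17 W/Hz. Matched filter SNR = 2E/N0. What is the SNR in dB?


SNR_lin = 2 * 5.115e-7 / 2.983e-17 = 3.429e10
SNR_dB = 10*log10(3.429e10) = 105.4 dB

105.4 dB


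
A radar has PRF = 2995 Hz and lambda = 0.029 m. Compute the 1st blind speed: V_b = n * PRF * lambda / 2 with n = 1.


V_blind = 1 * 2995 * 0.029 / 2 = 43.4 m/s

43.4 m/s


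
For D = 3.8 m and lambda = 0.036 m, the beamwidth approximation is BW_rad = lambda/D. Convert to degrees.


BW_rad = 0.036 / 3.8 = 0.009474
BW_deg = 0.54 degrees

0.54 degrees


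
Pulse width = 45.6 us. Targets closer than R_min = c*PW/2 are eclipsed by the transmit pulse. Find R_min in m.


R_min = 3e8 * 45.6e-6 / 2 = 6840.0 m

6840.0 m


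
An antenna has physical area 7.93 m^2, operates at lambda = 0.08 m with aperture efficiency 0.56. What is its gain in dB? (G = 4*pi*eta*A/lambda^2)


G_linear = 4*pi*0.56*7.93/0.08^2 = 8719.49
G_dB = 10*log10(8719.49) = 39.4 dB

39.4 dB


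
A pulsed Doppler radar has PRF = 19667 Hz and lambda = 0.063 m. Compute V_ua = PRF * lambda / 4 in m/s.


V_ua = 19667 * 0.063 / 4 = 309.8 m/s

309.8 m/s


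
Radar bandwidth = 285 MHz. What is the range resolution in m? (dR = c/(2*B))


dR = 3e8 / (2 * 285000000.0) = 0.53 m

0.53 m


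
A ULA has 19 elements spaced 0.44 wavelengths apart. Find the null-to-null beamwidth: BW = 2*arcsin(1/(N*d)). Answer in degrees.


1/(N*d) = 1/(19*0.44) = 0.119617
BW = 2*arcsin(0.119617) = 13.7 degrees

13.7 degrees


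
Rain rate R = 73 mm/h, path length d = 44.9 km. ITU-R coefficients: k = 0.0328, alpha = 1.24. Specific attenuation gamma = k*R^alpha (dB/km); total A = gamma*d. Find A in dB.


gamma = 0.0328 * 73^1.24 = 6.704929 dB/km
A = 6.704929 * 44.9 = 301.05 dB

301.05 dB


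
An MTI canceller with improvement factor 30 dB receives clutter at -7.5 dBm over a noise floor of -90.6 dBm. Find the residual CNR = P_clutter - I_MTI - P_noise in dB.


CNR = -7.5 - 30 - (-90.6) = 53.1 dB

53.1 dB


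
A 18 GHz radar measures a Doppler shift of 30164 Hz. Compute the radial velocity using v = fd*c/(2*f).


v = 30164 * 3e8 / (2 * 18000000000.0) = 251.4 m/s

251.4 m/s


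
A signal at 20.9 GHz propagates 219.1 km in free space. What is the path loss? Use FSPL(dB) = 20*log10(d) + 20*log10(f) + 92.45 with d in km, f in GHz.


20*log10(219.1) = 46.81
20*log10(20.9) = 26.4
FSPL = 165.7 dB

165.7 dB


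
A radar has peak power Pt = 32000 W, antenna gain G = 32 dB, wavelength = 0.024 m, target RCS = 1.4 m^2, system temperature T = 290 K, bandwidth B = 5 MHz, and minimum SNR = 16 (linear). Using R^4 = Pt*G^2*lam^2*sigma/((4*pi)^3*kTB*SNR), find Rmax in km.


G_lin = 10^(32/10) = 1584.893192
R^4 = 32000 * 1584.893192^2 * 0.024^2 * 1.4 / ((4*pi)^3 * 1.38e-23 * 290 * 5000000.0 * 16)
R^4 = 1.02024e17 m^4
R_max = (1.02024e17)^(1/4) = 17872.1 m = 17.9 km

17.9 km


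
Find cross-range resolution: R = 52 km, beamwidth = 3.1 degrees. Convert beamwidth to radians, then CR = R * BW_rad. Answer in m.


BW_rad = 0.054105207
CR = 52000 * 0.054105207 = 2813.5 m

2813.5 m


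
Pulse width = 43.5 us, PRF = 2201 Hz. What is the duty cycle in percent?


DC = 43.5e-6 * 2201 * 100 = 9.57%

9.57%


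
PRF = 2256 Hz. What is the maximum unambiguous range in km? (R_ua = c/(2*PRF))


R_ua = 3e8 / (2 * 2256) = 66489.4 m = 66.5 km

66.5 km


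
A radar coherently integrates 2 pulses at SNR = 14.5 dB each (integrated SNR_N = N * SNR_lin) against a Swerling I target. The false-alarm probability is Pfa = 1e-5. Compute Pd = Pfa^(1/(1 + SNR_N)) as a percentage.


SNR_lin = 10^(14.5/10) = 28.18383
SNR_N = 2 * 28.18383 = 56.36766
1/(1 + SNR_N) = 1/57.36766 = 0.0174314
Pd = (1e-5)^0.0174314 = 0.81817
Pd = 81.8%

81.8%


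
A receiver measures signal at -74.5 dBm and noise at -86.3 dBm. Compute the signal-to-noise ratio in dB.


SNR = -74.5 - (-86.3) = 11.8 dB

11.8 dB


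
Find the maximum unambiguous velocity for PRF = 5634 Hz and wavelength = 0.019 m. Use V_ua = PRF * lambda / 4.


V_ua = 5634 * 0.019 / 4 = 26.8 m/s

26.8 m/s


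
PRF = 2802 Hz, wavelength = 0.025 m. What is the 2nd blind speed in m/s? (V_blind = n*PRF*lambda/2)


V_blind = 2 * 2802 * 0.025 / 2 = 70.1 m/s

70.1 m/s


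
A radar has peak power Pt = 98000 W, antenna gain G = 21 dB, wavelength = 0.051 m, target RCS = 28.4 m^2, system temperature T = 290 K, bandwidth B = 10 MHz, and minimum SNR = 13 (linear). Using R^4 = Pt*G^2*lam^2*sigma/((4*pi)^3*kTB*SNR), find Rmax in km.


G_lin = 10^(21/10) = 125.892541
R^4 = 98000 * 125.892541^2 * 0.051^2 * 28.4 / ((4*pi)^3 * 1.38e-23 * 290 * 10000000.0 * 13)
R^4 = 1.11131e17 m^4
R_max = (1.11131e17)^(1/4) = 18258.2 m = 18.3 km

18.3 km


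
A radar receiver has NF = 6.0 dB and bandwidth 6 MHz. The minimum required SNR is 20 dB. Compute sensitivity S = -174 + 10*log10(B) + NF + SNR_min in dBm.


10*log10(6000000.0) = 67.78
S = -174 + 67.78 + 6.0 + 20 = -80.2 dBm

-80.2 dBm


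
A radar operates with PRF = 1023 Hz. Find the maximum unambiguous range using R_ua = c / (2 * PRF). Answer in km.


R_ua = 3e8 / (2 * 1023) = 146627.6 m = 146.6 km

146.6 km


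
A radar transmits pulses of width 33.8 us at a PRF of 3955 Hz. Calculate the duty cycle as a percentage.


DC = 33.8e-6 * 3955 * 100 = 13.37%

13.37%


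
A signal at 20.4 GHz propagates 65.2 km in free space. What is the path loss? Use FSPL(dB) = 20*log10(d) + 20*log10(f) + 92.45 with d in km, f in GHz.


20*log10(65.2) = 36.28
20*log10(20.4) = 26.19
FSPL = 154.9 dB

154.9 dB


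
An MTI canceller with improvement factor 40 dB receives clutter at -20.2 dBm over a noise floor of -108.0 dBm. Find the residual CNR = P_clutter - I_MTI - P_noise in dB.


CNR = -20.2 - 40 - (-108.0) = 47.8 dB

47.8 dB


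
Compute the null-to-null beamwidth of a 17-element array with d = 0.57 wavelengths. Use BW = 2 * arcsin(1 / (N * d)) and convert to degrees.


1/(N*d) = 1/(17*0.57) = 0.103199
BW = 2*arcsin(0.103199) = 11.8 degrees

11.8 degrees


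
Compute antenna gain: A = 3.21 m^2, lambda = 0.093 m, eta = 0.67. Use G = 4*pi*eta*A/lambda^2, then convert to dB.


G_linear = 4*pi*0.67*3.21/0.093^2 = 3124.81
G_dB = 10*log10(3124.81) = 34.9 dB

34.9 dB


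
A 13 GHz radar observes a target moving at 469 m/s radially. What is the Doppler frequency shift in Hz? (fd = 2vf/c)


fd = 2 * 469 * 13000000000.0 / 3e8 = 40646.7 Hz

40646.7 Hz


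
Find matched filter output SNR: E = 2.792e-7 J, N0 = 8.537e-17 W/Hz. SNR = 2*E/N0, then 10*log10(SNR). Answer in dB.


SNR_lin = 2 * 2.792e-7 / 8.537e-17 = 6.541e9
SNR_dB = 10*log10(6.541e9) = 98.2 dB

98.2 dB


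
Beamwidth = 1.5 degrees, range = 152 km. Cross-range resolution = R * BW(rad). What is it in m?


BW_rad = 0.026179939
CR = 152000 * 0.026179939 = 3979.4 m

3979.4 m


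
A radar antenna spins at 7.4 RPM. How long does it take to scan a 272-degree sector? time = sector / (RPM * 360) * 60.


t = 272 / (7.4 * 360) * 60 = 6.13 s

6.13 s


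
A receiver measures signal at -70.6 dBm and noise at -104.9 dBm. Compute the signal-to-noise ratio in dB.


SNR = -70.6 - (-104.9) = 34.3 dB

34.3 dB


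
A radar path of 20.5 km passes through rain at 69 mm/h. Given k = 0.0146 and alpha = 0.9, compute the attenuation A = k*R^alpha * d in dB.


gamma = 0.0146 * 69^0.9 = 0.659655 dB/km
A = 0.659655 * 20.5 = 13.52 dB

13.52 dB


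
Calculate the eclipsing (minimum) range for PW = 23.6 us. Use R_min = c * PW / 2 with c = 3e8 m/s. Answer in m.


R_min = 3e8 * 23.6e-6 / 2 = 3540.0 m

3540.0 m


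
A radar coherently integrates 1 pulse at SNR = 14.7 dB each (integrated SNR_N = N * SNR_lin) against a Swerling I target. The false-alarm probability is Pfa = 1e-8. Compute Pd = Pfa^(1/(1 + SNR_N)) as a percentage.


SNR_lin = 10^(14.7/10) = 29.51209
SNR_N = 1 * 29.51209 = 29.51209
1/(1 + SNR_N) = 1/30.51209 = 0.0327739
Pd = (1e-8)^0.0327739 = 0.54678
Pd = 54.7%

54.7%


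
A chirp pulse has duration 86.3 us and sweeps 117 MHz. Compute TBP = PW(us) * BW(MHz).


TBP = 86.3 * 117 = 10097.1

10097.1


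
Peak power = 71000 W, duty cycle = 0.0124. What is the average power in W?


P_avg = 71000 * 0.0124 = 880.4 W

880.4 W


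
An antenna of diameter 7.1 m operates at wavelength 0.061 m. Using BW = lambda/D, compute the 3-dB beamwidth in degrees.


BW_rad = 0.061 / 7.1 = 0.008592
BW_deg = 0.49 degrees

0.49 degrees


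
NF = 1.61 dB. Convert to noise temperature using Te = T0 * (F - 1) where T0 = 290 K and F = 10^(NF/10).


NF_lin = 10^(1.61/10) = 1.448772
Te = 290 * (1.448772 - 1) = 130.1 K

130.1 K


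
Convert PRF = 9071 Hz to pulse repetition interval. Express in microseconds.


PRI = 1/9071 = 0.0001102414 s = 110.2 us

110.2 us


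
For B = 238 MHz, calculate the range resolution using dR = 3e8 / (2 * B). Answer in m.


dR = 3e8 / (2 * 238000000.0) = 0.63 m

0.63 m


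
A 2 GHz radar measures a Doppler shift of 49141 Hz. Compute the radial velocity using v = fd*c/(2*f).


v = 49141 * 3e8 / (2 * 2000000000.0) = 3685.6 m/s

3685.6 m/s


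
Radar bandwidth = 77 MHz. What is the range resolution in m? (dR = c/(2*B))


dR = 3e8 / (2 * 77000000.0) = 1.95 m

1.95 m


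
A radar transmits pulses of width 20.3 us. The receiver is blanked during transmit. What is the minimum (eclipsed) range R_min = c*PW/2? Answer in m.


R_min = 3e8 * 20.3e-6 / 2 = 3045.0 m

3045.0 m


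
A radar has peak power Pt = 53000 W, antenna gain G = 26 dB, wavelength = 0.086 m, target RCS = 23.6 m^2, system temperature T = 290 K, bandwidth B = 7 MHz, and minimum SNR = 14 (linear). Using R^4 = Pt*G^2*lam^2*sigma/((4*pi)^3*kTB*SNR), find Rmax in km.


G_lin = 10^(26/10) = 398.107171
R^4 = 53000 * 398.107171^2 * 0.086^2 * 23.6 / ((4*pi)^3 * 1.38e-23 * 290 * 7000000.0 * 14)
R^4 = 1.88387e18 m^4
R_max = (1.88387e18)^(1/4) = 37047.8 m = 37.0 km

37.0 km


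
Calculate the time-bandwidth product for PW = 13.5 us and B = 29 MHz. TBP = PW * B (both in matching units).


TBP = 13.5 * 29 = 391.5

391.5
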